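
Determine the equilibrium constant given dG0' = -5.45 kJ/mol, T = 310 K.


Keq = exp(-dG0 * 1000 / (R * T))
Keq = exp(-(-5.45) * 1000 / (8.314 * 310))
Keq = 8.2861

8.2861


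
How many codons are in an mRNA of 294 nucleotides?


codons = nucleotides / 3
codons = 294 / 3 = 98

98


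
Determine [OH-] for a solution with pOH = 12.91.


[OH-] = 10^(-pOH)
[OH-] = 10^(-12.91)
[OH-] = 1.230e-13 M

1.230e-13 M


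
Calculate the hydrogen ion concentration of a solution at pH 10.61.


[H+] = 10^(-pH)
[H+] = 10^(-10.61)
[H+] = 2.455e-11 M

2.455e-11 M


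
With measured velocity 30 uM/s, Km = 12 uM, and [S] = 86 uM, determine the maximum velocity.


Vmax = v * (Km + [S]) / [S]
Vmax = 30 * (12 + 86) / 86
Vmax = 34.186 uM/s

34.186 uM/s


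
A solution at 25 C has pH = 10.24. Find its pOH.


pOH = 14 - pH
pOH = 14 - 10.24
pOH = 3.76

3.76


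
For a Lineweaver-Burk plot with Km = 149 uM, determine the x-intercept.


x-intercept = -1/Km
= -1/149
= -0.0067 1/uM

-0.0067 1/uM


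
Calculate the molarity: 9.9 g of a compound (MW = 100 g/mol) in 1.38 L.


C = (mass / MW) / volume
C = (9.9 / 100) / 1.38
C = 0.0717 M

0.0717 M


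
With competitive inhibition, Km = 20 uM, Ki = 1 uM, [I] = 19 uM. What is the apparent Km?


Km_app = Km * (1 + [I]/Ki)
Km_app = 20 * (1 + 19/1)
Km_app = 400.0 uM

400.0 uM


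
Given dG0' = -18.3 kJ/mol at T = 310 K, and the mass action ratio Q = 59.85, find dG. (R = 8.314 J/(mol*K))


dG = dG0' + RT * ln(Q) / 1000
dG = -18.3 + 8.314 * 310 * ln(59.85) / 1000
dG = -7.7539 kJ/mol

-7.7539 kJ/mol


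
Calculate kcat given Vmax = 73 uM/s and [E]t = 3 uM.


kcat = Vmax / [E]t
kcat = 73 / 3
kcat = 24.3333 s^-1

24.3333 s^-1


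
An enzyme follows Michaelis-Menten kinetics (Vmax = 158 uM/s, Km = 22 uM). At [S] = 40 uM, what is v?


v = Vmax * [S] / (Km + [S])
v = 158 * 40 / (22 + 40)
v = 101.9355 uM/s

101.9355 uM/s


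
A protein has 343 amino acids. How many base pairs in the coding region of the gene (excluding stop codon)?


Each amino acid = 1 codon = 3 bp
bp = 343 * 3 = 1029 bp

1029 bp


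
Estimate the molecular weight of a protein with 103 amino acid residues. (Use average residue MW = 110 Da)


MW = n_residues * 110 Da
MW = 103 * 110
MW = 11330 Da

11330 Da


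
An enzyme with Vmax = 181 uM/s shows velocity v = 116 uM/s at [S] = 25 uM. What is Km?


Km = [S] * (Vmax - v) / v
Km = 25 * (181 - 116) / 116
Km = 14.0086 uM

14.0086 uM


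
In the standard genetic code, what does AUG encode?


Standard genetic code lookup.
Codon AUG -> Met (start)

Met (start)


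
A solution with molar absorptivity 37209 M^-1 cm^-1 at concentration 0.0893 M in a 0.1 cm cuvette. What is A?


A = epsilon * c * l
A = 37209 * 0.0893 * 0.1
A = 332.2764

332.2764


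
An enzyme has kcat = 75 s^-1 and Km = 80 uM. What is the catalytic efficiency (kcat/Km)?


Catalytic efficiency = kcat / Km
= 75 / 80
= 0.9375 uM^-1*s^-1

0.9375 uM^-1*s^-1


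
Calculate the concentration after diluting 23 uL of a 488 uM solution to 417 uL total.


C2 = C1 * V1 / V2
C2 = 488 * 23 / 417
C2 = 26.9161 uM

26.9161 uM


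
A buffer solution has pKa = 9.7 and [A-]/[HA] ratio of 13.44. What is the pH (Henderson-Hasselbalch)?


pH = pKa + log10([A-]/[HA])
pH = 9.7 + log10(13.44)
pH = 10.8284

10.8284


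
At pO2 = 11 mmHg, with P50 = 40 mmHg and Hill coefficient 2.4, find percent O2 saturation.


Y = pO2^n / (P50^n + pO2^n)
Y = 11^2.4 / (40^2.4 + 11^2.4)
Y = 4.32%

4.32%


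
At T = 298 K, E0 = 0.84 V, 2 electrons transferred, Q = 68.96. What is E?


E = E0 - (RT/nF) * ln(Q)
E = 0.84 - (8.314 * 298 / (2 * 96485)) * ln(68.96)
E = 0.7856 V

0.7856 V


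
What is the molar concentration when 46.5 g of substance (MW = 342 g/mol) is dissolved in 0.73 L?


C = (mass / MW) / volume
C = (46.5 / 342) / 0.73
C = 0.1863 M

0.1863 M


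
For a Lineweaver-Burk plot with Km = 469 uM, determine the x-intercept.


x-intercept = -1/Km
= -1/469
= -0.0021 1/uM

-0.0021 1/uM


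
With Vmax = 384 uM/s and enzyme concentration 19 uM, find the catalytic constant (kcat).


kcat = Vmax / [E]t
kcat = 384 / 19
kcat = 20.2105 s^-1

20.2105 s^-1


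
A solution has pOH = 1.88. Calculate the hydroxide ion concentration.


[OH-] = 10^(-pOH)
[OH-] = 10^(-1.88)
[OH-] = 0.0132 M

0.0132 M


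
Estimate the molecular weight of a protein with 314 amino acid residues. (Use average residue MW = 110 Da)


MW = n_residues * 110 Da
MW = 314 * 110
MW = 34540 Da

34540 Da


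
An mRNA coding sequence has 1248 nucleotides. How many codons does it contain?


codons = nucleotides / 3
codons = 1248 / 3 = 416

416


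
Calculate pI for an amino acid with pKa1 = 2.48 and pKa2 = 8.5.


pI = (pKa1 + pKa2) / 2
pI = (2.48 + 8.5) / 2
pI = 5.49

5.49


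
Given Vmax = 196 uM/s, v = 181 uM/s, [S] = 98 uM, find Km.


Km = [S] * (Vmax - v) / v
Km = 98 * (196 - 181) / 181
Km = 8.1215 uM

8.1215 uM


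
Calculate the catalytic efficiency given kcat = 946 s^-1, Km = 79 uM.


Catalytic efficiency = kcat / Km
= 946 / 79
= 11.9747 uM^-1*s^-1

11.9747 uM^-1*s^-1


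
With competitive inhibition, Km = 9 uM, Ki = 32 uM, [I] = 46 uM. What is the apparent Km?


Km_app = Km * (1 + [I]/Ki)
Km_app = 9 * (1 + 46/32)
Km_app = 21.9375 uM

21.9375 uM


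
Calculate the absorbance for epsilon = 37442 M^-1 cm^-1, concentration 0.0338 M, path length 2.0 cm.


A = epsilon * c * l
A = 37442 * 0.0338 * 2.0
A = 2531.0792

2531.0792


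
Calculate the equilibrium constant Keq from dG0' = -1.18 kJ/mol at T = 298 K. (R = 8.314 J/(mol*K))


Keq = exp(-dG0 * 1000 / (R * T))
Keq = exp(-(-1.18) * 1000 / (8.314 * 298))
Keq = 1.6101

1.6101


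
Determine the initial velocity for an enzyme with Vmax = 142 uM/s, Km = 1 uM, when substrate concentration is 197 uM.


v = Vmax * [S] / (Km + [S])
v = 142 * 197 / (1 + 197)
v = 141.2828 uM/s

141.2828 uM/s


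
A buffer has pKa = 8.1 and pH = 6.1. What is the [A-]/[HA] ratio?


[A-]/[HA] = 10^(pH - pKa)
= 10^(6.1 - 8.1)
= 0.01

0.01


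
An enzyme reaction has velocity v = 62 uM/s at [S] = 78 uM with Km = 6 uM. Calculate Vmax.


Vmax = v * (Km + [S]) / [S]
Vmax = 62 * (6 + 78) / 78
Vmax = 66.7692 uM/s

66.7692 uM/s


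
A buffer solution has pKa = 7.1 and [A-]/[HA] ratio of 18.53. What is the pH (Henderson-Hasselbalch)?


pH = pKa + log10([A-]/[HA])
pH = 7.1 + log10(18.53)
pH = 8.3679

8.3679


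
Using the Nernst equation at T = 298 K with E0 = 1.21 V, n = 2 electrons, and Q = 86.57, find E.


E = E0 - (RT/nF) * ln(Q)
E = 1.21 - (8.314 * 298 / (2 * 96485)) * ln(86.57)
E = 1.1527 V

1.1527 V


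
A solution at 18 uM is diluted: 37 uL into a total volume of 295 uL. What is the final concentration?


C2 = C1 * V1 / V2
C2 = 18 * 37 / 295
C2 = 2.2576 uM

2.2576 uM


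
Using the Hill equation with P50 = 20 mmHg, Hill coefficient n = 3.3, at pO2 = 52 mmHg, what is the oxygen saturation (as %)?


Y = pO2^n / (P50^n + pO2^n)
Y = 52^3.3 / (20^3.3 + 52^3.3)
Y = 95.9%

95.9%


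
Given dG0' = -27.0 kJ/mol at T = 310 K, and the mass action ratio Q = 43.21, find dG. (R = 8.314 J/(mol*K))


dG = dG0' + RT * ln(Q) / 1000
dG = -27.0 + 8.314 * 310 * ln(43.21) / 1000
dG = -17.2936 kJ/mol

-17.2936 kJ/mol


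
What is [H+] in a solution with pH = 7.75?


[H+] = 10^(-pH)
[H+] = 10^(-7.75)
[H+] = 1.778e-08 M

1.778e-08 M


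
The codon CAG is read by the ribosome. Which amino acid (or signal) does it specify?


Standard genetic code lookup.
Codon CAG -> Gln

Gln


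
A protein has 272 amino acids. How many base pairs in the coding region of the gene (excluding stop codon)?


Each amino acid = 1 codon = 3 bp
bp = 272 * 3 = 816 bp

816 bp


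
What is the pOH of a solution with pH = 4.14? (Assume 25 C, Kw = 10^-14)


pOH = 14 - pH
pOH = 14 - 4.14
pOH = 9.86

9.86


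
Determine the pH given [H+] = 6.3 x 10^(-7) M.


pH = -log10([H+])
pH = -log10(6.3 x 10^(-7))
pH = 6.2007

6.2007


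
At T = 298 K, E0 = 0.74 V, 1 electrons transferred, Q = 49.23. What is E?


E = E0 - (RT/nF) * ln(Q)
E = 0.74 - (8.314 * 298 / (1 * 96485)) * ln(49.23)
E = 0.6399 V

0.6399 V


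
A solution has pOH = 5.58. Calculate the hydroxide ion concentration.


[OH-] = 10^(-pOH)
[OH-] = 10^(-5.58)
[OH-] = 2.630e-06 M

2.630e-06 M


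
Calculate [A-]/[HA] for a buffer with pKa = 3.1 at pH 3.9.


[A-]/[HA] = 10^(pH - pKa)
= 10^(3.9 - 3.1)
= 6.3096

6.3096


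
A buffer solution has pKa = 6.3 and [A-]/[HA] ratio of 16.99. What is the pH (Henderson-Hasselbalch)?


pH = pKa + log10([A-]/[HA])
pH = 6.3 + log10(16.99)
pH = 7.5302

7.5302


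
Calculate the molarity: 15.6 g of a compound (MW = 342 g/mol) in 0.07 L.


C = (mass / MW) / volume
C = (15.6 / 342) / 0.07
C = 0.6516 M

0.6516 M


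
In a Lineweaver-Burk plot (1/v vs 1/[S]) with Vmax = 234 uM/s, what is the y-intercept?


y-intercept = 1/Vmax
= 1/234
= 0.0043 s/uM

0.0043 s/uM


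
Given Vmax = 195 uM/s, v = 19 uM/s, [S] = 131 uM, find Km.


Km = [S] * (Vmax - v) / v
Km = 131 * (195 - 19) / 19
Km = 1213.4737 uM

1213.4737 uM


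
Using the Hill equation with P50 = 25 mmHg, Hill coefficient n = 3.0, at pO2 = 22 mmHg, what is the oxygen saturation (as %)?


Y = pO2^n / (P50^n + pO2^n)
Y = 22^3.0 / (25^3.0 + 22^3.0)
Y = 40.53%

40.53%


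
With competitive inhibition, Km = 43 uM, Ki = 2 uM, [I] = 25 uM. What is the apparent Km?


Km_app = Km * (1 + [I]/Ki)
Km_app = 43 * (1 + 25/2)
Km_app = 580.5 uM

580.5 uM


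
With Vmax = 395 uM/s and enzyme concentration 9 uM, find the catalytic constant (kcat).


kcat = Vmax / [E]t
kcat = 395 / 9
kcat = 43.8889 s^-1

43.8889 s^-1


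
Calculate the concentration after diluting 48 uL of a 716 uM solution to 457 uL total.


C2 = C1 * V1 / V2
C2 = 716 * 48 / 457
C2 = 75.2035 uM

75.2035 uM


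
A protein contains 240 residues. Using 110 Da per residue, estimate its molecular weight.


MW = n_residues * 110 Da
MW = 240 * 110
MW = 26400 Da

26400 Da


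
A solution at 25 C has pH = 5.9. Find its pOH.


pOH = 14 - pH
pOH = 14 - 5.9
pOH = 8.1

8.1


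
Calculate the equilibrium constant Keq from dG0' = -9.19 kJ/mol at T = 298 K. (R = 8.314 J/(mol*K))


Keq = exp(-dG0 * 1000 / (R * T))
Keq = exp(-(-9.19) * 1000 / (8.314 * 298))
Keq = 40.8243

40.8243


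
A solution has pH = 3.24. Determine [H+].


[H+] = 10^(-pH)
[H+] = 10^(-3.24)
[H+] = 5.754e-04 M

5.754e-04 M


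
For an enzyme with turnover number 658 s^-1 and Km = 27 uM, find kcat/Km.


Catalytic efficiency = kcat / Km
= 658 / 27
= 24.3704 uM^-1*s^-1

24.3704 uM^-1*s^-1


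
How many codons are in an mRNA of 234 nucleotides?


codons = nucleotides / 3
codons = 234 / 3 = 78

78


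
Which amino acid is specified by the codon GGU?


Standard genetic code lookup.
Codon GGU -> Gly

Gly


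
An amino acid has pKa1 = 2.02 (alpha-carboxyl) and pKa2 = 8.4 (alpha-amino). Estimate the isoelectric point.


pI = (pKa1 + pKa2) / 2
pI = (2.02 + 8.4) / 2
pI = 5.21

5.21


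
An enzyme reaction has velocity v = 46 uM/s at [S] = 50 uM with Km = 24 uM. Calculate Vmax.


Vmax = v * (Km + [S]) / [S]
Vmax = 46 * (24 + 50) / 50
Vmax = 68.08 uM/s

68.08 uM/s


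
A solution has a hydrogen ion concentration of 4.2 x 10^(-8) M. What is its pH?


pH = -log10([H+])
pH = -log10(4.2 x 10^(-8))
pH = 7.3768

7.3768


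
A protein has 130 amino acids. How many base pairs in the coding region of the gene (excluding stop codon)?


Each amino acid = 1 codon = 3 bp
bp = 130 * 3 = 390 bp

390 bp


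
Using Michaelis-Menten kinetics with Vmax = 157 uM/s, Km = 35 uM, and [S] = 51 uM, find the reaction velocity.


v = Vmax * [S] / (Km + [S])
v = 157 * 51 / (35 + 51)
v = 93.1047 uM/s

93.1047 uM/s


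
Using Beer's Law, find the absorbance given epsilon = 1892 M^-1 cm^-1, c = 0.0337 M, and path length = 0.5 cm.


A = epsilon * c * l
A = 1892 * 0.0337 * 0.5
A = 31.8802

31.8802


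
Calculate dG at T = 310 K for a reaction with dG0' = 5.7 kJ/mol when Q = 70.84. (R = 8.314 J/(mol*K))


dG = dG0' + RT * ln(Q) / 1000
dG = 5.7 + 8.314 * 310 * ln(70.84) / 1000
dG = 16.6806 kJ/mol

16.6806 kJ/mol


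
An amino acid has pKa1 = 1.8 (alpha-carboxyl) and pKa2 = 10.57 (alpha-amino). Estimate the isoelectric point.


pI = (pKa1 + pKa2) / 2
pI = (1.8 + 10.57) / 2
pI = 6.185

6.185


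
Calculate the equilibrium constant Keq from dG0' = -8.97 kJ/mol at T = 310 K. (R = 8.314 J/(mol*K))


Keq = exp(-dG0 * 1000 / (R * T))
Keq = exp(-(-8.97) * 1000 / (8.314 * 310))
Keq = 32.4705

32.4705


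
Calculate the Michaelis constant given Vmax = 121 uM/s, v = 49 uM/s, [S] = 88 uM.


Km = [S] * (Vmax - v) / v
Km = 88 * (121 - 49) / 49
Km = 129.3061 uM

129.3061 uM


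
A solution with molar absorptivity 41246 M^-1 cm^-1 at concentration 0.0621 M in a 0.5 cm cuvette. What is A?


A = epsilon * c * l
A = 41246 * 0.0621 * 0.5
A = 1280.6883

1280.6883


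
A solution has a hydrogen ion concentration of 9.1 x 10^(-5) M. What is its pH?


pH = -log10([H+])
pH = -log10(9.1 x 10^(-5))
pH = 4.041

4.041


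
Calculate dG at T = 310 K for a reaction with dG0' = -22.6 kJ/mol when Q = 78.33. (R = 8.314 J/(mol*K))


dG = dG0' + RT * ln(Q) / 1000
dG = -22.6 + 8.314 * 310 * ln(78.33) / 1000
dG = -11.3604 kJ/mol

-11.3604 kJ/mol


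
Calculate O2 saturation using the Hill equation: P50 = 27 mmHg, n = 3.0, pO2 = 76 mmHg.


Y = pO2^n / (P50^n + pO2^n)
Y = 76^3.0 / (27^3.0 + 76^3.0)
Y = 95.71%

95.71%


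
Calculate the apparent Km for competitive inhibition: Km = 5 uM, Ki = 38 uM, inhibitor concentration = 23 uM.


Km_app = Km * (1 + [I]/Ki)
Km_app = 5 * (1 + 23/38)
Km_app = 8.0263 uM

8.0263 uM


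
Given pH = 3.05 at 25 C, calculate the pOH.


pOH = 14 - pH
pOH = 14 - 3.05
pOH = 10.95

10.95


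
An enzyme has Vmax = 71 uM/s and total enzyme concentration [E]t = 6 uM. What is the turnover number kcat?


kcat = Vmax / [E]t
kcat = 71 / 6
kcat = 11.8333 s^-1

11.8333 s^-1


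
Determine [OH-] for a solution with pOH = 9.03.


[OH-] = 10^(-pOH)
[OH-] = 10^(-9.03)
[OH-] = 9.333e-10 M

9.333e-10 M


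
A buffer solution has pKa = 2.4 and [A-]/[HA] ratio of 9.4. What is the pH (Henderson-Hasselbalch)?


pH = pKa + log10([A-]/[HA])
pH = 2.4 + log10(9.4)
pH = 3.3731

3.3731


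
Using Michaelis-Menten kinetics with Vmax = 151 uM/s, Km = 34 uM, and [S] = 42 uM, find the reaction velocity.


v = Vmax * [S] / (Km + [S])
v = 151 * 42 / (34 + 42)
v = 83.4474 uM/s

83.4474 uM/s


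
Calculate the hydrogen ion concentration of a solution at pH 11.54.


[H+] = 10^(-pH)
[H+] = 10^(-11.54)
[H+] = 2.884e-12 M

2.884e-12 M


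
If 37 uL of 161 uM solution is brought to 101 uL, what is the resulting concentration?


C2 = C1 * V1 / V2
C2 = 161 * 37 / 101
C2 = 58.9802 uM

58.9802 uM


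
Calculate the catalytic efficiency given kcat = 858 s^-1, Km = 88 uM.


Catalytic efficiency = kcat / Km
= 858 / 88
= 9.75 uM^-1*s^-1

9.75 uM^-1*s^-1


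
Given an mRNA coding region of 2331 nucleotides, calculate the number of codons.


codons = nucleotides / 3
codons = 2331 / 3 = 777

777


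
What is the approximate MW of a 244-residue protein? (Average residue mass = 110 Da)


MW = n_residues * 110 Da
MW = 244 * 110
MW = 26840 Da

26840 Da


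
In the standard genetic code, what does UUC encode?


Standard genetic code lookup.
Codon UUC -> Phe

Phe


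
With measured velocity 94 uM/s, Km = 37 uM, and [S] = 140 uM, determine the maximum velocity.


Vmax = v * (Km + [S]) / [S]
Vmax = 94 * (37 + 140) / 140
Vmax = 118.8429 uM/s

118.8429 uM/s


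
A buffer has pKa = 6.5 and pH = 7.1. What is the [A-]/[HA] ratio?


[A-]/[HA] = 10^(pH - pKa)
= 10^(7.1 - 6.5)
= 3.9811

3.9811


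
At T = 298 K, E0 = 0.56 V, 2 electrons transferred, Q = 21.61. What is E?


E = E0 - (RT/nF) * ln(Q)
E = 0.56 - (8.314 * 298 / (2 * 96485)) * ln(21.61)
E = 0.5205 V

0.5205 V


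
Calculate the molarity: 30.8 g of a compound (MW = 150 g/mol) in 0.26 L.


C = (mass / MW) / volume
C = (30.8 / 150) / 0.26
C = 0.7897 M

0.7897 M


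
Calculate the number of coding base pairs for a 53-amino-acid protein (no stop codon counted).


Each amino acid = 1 codon = 3 bp
bp = 53 * 3 = 159 bp

159 bp


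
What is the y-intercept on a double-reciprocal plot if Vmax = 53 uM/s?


y-intercept = 1/Vmax
= 1/53
= 0.0189 s/uM

0.0189 s/uM


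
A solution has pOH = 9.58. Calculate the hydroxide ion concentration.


[OH-] = 10^(-pOH)
[OH-] = 10^(-9.58)
[OH-] = 2.630e-10 M

2.630e-10 M


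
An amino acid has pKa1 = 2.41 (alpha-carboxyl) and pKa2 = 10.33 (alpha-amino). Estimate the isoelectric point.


pI = (pKa1 + pKa2) / 2
pI = (2.41 + 10.33) / 2
pI = 6.37

6.37


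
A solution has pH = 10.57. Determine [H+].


[H+] = 10^(-pH)
[H+] = 10^(-10.57)
[H+] = 2.692e-11 M

2.692e-11 M


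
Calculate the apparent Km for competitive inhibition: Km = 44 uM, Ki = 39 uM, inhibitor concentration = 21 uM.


Km_app = Km * (1 + [I]/Ki)
Km_app = 44 * (1 + 21/39)
Km_app = 67.6923 uM

67.6923 uM


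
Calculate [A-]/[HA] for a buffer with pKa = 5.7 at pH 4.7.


[A-]/[HA] = 10^(pH - pKa)
= 10^(4.7 - 5.7)
= 0.1

0.1


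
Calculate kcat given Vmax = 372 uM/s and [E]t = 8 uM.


kcat = Vmax / [E]t
kcat = 372 / 8
kcat = 46.5 s^-1

46.5 s^-1


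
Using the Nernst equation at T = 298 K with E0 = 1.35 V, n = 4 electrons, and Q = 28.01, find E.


E = E0 - (RT/nF) * ln(Q)
E = 1.35 - (8.314 * 298 / (4 * 96485)) * ln(28.01)
E = 1.3286 V

1.3286 V


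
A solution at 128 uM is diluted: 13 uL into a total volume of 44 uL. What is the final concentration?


C2 = C1 * V1 / V2
C2 = 128 * 13 / 44
C2 = 37.8182 uM

37.8182 uM


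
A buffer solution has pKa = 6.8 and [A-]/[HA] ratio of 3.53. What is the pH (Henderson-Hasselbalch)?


pH = pKa + log10([A-]/[HA])
pH = 6.8 + log10(3.53)
pH = 7.3478

7.3478


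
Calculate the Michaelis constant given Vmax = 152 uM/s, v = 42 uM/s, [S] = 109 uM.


Km = [S] * (Vmax - v) / v
Km = 109 * (152 - 42) / 42
Km = 285.4762 uM

285.4762 uM


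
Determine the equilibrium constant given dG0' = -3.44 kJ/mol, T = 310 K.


Keq = exp(-dG0 * 1000 / (R * T))
Keq = exp(-(-3.44) * 1000 / (8.314 * 310))
Keq = 3.7989

3.7989


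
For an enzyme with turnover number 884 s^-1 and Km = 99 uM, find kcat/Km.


Catalytic efficiency = kcat / Km
= 884 / 99
= 8.9293 uM^-1*s^-1

8.9293 uM^-1*s^-1


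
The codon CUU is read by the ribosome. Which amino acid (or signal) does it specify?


Standard genetic code lookup.
Codon CUU -> Leu

Leu


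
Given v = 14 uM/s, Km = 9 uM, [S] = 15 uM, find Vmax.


Vmax = v * (Km + [S]) / [S]
Vmax = 14 * (9 + 15) / 15
Vmax = 22.4 uM/s

22.4 uM/s


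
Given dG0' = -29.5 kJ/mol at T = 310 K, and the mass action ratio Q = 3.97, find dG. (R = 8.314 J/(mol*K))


dG = dG0' + RT * ln(Q) / 1000
dG = -29.5 + 8.314 * 310 * ln(3.97) / 1000
dG = -25.9465 kJ/mol

-25.9465 kJ/mol


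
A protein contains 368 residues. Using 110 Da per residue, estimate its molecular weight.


MW = n_residues * 110 Da
MW = 368 * 110
MW = 40480 Da

40480 Da


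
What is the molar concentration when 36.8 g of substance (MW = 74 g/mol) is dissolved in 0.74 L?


C = (mass / MW) / volume
C = (36.8 / 74) / 0.74
C = 0.672 M

0.672 M


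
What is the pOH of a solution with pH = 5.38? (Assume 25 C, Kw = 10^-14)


pOH = 14 - pH
pOH = 14 - 5.38
pOH = 8.62

8.62


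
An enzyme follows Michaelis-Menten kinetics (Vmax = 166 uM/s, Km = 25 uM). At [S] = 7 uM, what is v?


v = Vmax * [S] / (Km + [S])
v = 166 * 7 / (25 + 7)
v = 36.3125 uM/s

36.3125 uM/s


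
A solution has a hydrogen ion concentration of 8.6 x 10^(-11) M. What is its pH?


pH = -log10([H+])
pH = -log10(8.6 x 10^(-11))
pH = 10.0655

10.0655


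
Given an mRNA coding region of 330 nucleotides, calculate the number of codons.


codons = nucleotides / 3
codons = 330 / 3 = 110

110


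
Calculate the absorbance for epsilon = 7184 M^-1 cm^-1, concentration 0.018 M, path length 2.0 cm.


A = epsilon * c * l
A = 7184 * 0.018 * 2.0
A = 258.624

258.624


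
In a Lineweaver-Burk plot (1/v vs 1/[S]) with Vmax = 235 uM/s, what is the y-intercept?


y-intercept = 1/Vmax
= 1/235
= 0.0043 s/uM

0.0043 s/uM


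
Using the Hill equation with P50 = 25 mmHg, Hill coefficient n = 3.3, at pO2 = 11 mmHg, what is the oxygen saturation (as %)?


Y = pO2^n / (P50^n + pO2^n)
Y = 11^3.3 / (25^3.3 + 11^3.3)
Y = 6.24%

6.24%


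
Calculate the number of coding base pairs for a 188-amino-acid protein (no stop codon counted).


Each amino acid = 1 codon = 3 bp
bp = 188 * 3 = 564 bp

564 bp


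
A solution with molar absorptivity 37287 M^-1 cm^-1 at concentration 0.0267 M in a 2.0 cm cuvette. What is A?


A = epsilon * c * l
A = 37287 * 0.0267 * 2.0
A = 1991.1258

1991.1258


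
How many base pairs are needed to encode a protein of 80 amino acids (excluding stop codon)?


Each amino acid = 1 codon = 3 bp
bp = 80 * 3 = 240 bp

240 bp


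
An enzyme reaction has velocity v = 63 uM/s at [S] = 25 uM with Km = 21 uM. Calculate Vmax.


Vmax = v * (Km + [S]) / [S]
Vmax = 63 * (21 + 25) / 25
Vmax = 115.92 uM/s

115.92 uM/s


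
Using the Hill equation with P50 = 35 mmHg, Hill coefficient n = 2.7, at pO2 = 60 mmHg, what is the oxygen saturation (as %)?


Y = pO2^n / (P50^n + pO2^n)
Y = 60^2.7 / (35^2.7 + 60^2.7)
Y = 81.08%

81.08%


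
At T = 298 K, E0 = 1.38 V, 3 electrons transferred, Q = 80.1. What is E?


E = E0 - (RT/nF) * ln(Q)
E = 1.38 - (8.314 * 298 / (3 * 96485)) * ln(80.1)
E = 1.3425 V

1.3425 V


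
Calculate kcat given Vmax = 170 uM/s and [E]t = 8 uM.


kcat = Vmax / [E]t
kcat = 170 / 8
kcat = 21.25 s^-1

21.25 s^-1


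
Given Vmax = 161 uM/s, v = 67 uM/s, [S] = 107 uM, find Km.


Km = [S] * (Vmax - v) / v
Km = 107 * (161 - 67) / 67
Km = 150.1194 uM

150.1194 uM


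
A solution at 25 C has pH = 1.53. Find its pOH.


pOH = 14 - pH
pOH = 14 - 1.53
pOH = 12.47

12.47


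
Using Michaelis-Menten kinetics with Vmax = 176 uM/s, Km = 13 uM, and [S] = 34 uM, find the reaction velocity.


v = Vmax * [S] / (Km + [S])
v = 176 * 34 / (13 + 34)
v = 127.3191 uM/s

127.3191 uM/s


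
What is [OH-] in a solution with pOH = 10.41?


[OH-] = 10^(-pOH)
[OH-] = 10^(-10.41)
[OH-] = 3.890e-11 M

3.890e-11 M


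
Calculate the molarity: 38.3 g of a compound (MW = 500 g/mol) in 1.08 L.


C = (mass / MW) / volume
C = (38.3 / 500) / 1.08
C = 0.0709 M

0.0709 M


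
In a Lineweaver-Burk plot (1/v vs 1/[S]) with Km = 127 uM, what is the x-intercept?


x-intercept = -1/Km
= -1/127
= -0.0079 1/uM

-0.0079 1/uM


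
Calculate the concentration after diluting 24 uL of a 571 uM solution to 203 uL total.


C2 = C1 * V1 / V2
C2 = 571 * 24 / 203
C2 = 67.5074 uM

67.5074 uM


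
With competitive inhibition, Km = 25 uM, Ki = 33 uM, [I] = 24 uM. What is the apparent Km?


Km_app = Km * (1 + [I]/Ki)
Km_app = 25 * (1 + 24/33)
Km_app = 43.1818 uM

43.1818 uM


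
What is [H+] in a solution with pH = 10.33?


[H+] = 10^(-pH)
[H+] = 10^(-10.33)
[H+] = 4.677e-11 M

4.677e-11 M


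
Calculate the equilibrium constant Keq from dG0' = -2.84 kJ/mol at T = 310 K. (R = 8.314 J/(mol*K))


Keq = exp(-dG0 * 1000 / (R * T))
Keq = exp(-(-2.84) * 1000 / (8.314 * 310))
Keq = 3.0099

3.0099


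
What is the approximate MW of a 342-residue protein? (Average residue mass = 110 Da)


MW = n_residues * 110 Da
MW = 342 * 110
MW = 37620 Da

37620 Da


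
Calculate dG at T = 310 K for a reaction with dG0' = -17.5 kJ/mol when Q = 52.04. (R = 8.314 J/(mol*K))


dG = dG0' + RT * ln(Q) / 1000
dG = -17.5 + 8.314 * 310 * ln(52.04) / 1000
dG = -7.3143 kJ/mol

-7.3143 kJ/mol


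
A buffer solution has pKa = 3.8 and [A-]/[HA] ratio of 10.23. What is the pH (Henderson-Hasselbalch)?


pH = pKa + log10([A-]/[HA])
pH = 3.8 + log10(10.23)
pH = 4.8099

4.8099


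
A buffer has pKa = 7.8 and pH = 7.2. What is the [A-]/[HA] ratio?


[A-]/[HA] = 10^(pH - pKa)
= 10^(7.2 - 7.8)
= 0.2512

0.2512


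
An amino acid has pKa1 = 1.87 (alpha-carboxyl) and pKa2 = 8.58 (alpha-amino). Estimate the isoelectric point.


pI = (pKa1 + pKa2) / 2
pI = (1.87 + 8.58) / 2
pI = 5.225

5.225


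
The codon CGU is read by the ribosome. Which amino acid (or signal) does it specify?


Standard genetic code lookup.
Codon CGU -> Arg

Arg


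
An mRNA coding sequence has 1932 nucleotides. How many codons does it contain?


codons = nucleotides / 3
codons = 1932 / 3 = 644

644


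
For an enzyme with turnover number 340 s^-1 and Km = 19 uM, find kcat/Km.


Catalytic efficiency = kcat / Km
= 340 / 19
= 17.8947 uM^-1*s^-1

17.8947 uM^-1*s^-1


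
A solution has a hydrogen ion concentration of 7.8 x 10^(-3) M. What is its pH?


pH = -log10([H+])
pH = -log10(7.8 x 10^(-3))
pH = 2.1079

2.1079


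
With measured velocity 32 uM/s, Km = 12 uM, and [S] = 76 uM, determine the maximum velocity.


Vmax = v * (Km + [S]) / [S]
Vmax = 32 * (12 + 76) / 76
Vmax = 37.0526 uM/s

37.0526 uM/s


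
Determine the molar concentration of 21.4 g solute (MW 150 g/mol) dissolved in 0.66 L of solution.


C = (mass / MW) / volume
C = (21.4 / 150) / 0.66
C = 0.2162 M

0.2162 M


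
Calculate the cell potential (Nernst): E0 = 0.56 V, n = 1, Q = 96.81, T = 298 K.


E = E0 - (RT/nF) * ln(Q)
E = 0.56 - (8.314 * 298 / (1 * 96485)) * ln(96.81)
E = 0.4426 V

0.4426 V


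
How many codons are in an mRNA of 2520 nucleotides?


codons = nucleotides / 3
codons = 2520 / 3 = 840

840


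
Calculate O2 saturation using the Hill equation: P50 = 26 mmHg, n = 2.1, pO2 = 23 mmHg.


Y = pO2^n / (P50^n + pO2^n)
Y = 23^2.1 / (26^2.1 + 23^2.1)
Y = 43.6%

43.6%


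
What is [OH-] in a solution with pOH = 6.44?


[OH-] = 10^(-pOH)
[OH-] = 10^(-6.44)
[OH-] = 3.631e-07 M

3.631e-07 M


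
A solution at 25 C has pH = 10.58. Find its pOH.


pOH = 14 - pH
pOH = 14 - 10.58
pOH = 3.42

3.42


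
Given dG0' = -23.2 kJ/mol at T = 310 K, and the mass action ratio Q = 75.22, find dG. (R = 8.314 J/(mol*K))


dG = dG0' + RT * ln(Q) / 1000
dG = -23.2 + 8.314 * 310 * ln(75.22) / 1000
dG = -12.0648 kJ/mol

-12.0648 kJ/mol


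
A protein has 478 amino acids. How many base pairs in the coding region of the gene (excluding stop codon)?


Each amino acid = 1 codon = 3 bp
bp = 478 * 3 = 1434 bp

1434 bp


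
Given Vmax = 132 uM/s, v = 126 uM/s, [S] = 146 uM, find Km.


Km = [S] * (Vmax - v) / v
Km = 146 * (132 - 126) / 126
Km = 6.9524 uM

6.9524 uM


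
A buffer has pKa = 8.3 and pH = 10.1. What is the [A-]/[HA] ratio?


[A-]/[HA] = 10^(pH - pKa)
= 10^(10.1 - 8.3)
= 63.0957

63.0957


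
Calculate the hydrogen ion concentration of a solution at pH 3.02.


[H+] = 10^(-pH)
[H+] = 10^(-3.02)
[H+] = 9.550e-04 M

9.550e-04 M


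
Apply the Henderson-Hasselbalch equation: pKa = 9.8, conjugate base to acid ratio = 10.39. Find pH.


pH = pKa + log10([A-]/[HA])
pH = 9.8 + log10(10.39)
pH = 10.8166

10.8166


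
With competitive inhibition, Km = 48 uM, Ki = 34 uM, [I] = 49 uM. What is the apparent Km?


Km_app = Km * (1 + [I]/Ki)
Km_app = 48 * (1 + 49/34)
Km_app = 117.1765 uM

117.1765 uM


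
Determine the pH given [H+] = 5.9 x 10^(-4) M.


pH = -log10([H+])
pH = -log10(5.9 x 10^(-4))
pH = 3.2291

3.2291


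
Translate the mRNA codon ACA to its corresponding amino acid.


Standard genetic code lookup.
Codon ACA -> Thr

Thr


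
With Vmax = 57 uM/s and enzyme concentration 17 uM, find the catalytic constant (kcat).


kcat = Vmax / [E]t
kcat = 57 / 17
kcat = 3.3529 s^-1

3.3529 s^-1


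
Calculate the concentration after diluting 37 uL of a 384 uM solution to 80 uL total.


C2 = C1 * V1 / V2
C2 = 384 * 37 / 80
C2 = 177.6 uM

177.6 uM


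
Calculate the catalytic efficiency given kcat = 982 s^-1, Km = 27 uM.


Catalytic efficiency = kcat / Km
= 982 / 27
= 36.3704 uM^-1*s^-1

36.3704 uM^-1*s^-1


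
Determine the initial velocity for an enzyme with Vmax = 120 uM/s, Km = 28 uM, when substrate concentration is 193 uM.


v = Vmax * [S] / (Km + [S])
v = 120 * 193 / (28 + 193)
v = 104.7964 uM/s

104.7964 uM/s


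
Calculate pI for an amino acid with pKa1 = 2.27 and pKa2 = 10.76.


pI = (pKa1 + pKa2) / 2
pI = (2.27 + 10.76) / 2
pI = 6.515

6.515


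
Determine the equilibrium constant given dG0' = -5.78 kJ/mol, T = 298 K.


Keq = exp(-dG0 * 1000 / (R * T))
Keq = exp(-(-5.78) * 1000 / (8.314 * 298))
Keq = 10.3081

10.3081


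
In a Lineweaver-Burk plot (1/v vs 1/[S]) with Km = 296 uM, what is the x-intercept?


x-intercept = -1/Km
= -1/296
= -0.0034 1/uM

-0.0034 1/uM


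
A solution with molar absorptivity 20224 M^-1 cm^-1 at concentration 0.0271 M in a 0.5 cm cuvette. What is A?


A = epsilon * c * l
A = 20224 * 0.0271 * 0.5
A = 274.0352

274.0352


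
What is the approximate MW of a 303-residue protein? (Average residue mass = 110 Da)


MW = n_residues * 110 Da
MW = 303 * 110
MW = 33330 Da

33330 Da


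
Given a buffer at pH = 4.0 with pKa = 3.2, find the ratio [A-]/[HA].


[A-]/[HA] = 10^(pH - pKa)
= 10^(4.0 - 3.2)
= 6.3096

6.3096


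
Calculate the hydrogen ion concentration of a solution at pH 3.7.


[H+] = 10^(-pH)
[H+] = 10^(-3.7)
[H+] = 1.995e-04 M

1.995e-04 M


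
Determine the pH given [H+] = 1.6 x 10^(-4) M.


pH = -log10([H+])
pH = -log10(1.6 x 10^(-4))
pH = 3.7959

3.7959


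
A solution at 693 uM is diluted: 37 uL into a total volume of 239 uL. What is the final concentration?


C2 = C1 * V1 / V2
C2 = 693 * 37 / 239
C2 = 107.2845 uM

107.2845 uM


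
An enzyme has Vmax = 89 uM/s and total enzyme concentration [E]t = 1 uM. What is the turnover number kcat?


kcat = Vmax / [E]t
kcat = 89 / 1
kcat = 89.0 s^-1

89.0 s^-1


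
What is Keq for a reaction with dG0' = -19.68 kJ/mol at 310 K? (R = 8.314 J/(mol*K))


Keq = exp(-dG0 * 1000 / (R * T))
Keq = exp(-(-19.68) * 1000 / (8.314 * 310))
Keq = 2070.9848

2070.9848


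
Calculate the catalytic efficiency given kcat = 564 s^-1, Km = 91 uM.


Catalytic efficiency = kcat / Km
= 564 / 91
= 6.1978 uM^-1*s^-1

6.1978 uM^-1*s^-1


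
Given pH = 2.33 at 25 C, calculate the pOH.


pOH = 14 - pH
pOH = 14 - 2.33
pOH = 11.67

11.67


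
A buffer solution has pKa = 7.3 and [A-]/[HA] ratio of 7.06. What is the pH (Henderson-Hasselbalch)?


pH = pKa + log10([A-]/[HA])
pH = 7.3 + log10(7.06)
pH = 8.1488

8.1488


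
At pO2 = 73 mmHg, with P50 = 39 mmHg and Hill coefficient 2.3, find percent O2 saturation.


Y = pO2^n / (P50^n + pO2^n)
Y = 73^2.3 / (39^2.3 + 73^2.3)
Y = 80.87%

80.87%


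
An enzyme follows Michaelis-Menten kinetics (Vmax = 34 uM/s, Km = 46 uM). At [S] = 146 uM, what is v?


v = Vmax * [S] / (Km + [S])
v = 34 * 146 / (46 + 146)
v = 25.8542 uM/s

25.8542 uM/s


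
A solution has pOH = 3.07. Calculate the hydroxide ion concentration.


[OH-] = 10^(-pOH)
[OH-] = 10^(-3.07)
[OH-] = 8.511e-04 M

8.511e-04 M


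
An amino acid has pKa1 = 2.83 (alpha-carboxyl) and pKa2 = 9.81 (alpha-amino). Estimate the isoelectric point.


pI = (pKa1 + pKa2) / 2
pI = (2.83 + 9.81) / 2
pI = 6.32

6.32


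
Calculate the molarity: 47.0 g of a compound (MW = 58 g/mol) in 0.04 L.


C = (mass / MW) / volume
C = (47.0 / 58) / 0.04
C = 20.2586 M

20.2586 M


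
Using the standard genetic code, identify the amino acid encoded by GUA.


Standard genetic code lookup.
Codon GUA -> Val

Val


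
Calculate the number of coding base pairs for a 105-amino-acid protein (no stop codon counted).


Each amino acid = 1 codon = 3 bp
bp = 105 * 3 = 315 bp

315 bp


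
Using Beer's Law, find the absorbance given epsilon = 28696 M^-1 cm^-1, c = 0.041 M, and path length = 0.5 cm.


A = epsilon * c * l
A = 28696 * 0.041 * 0.5
A = 588.268

588.268


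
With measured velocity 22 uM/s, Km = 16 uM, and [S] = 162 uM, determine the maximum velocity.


Vmax = v * (Km + [S]) / [S]
Vmax = 22 * (16 + 162) / 162
Vmax = 24.1728 uM/s

24.1728 uM/s


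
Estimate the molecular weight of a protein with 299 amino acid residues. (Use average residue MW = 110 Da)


MW = n_residues * 110 Da
MW = 299 * 110
MW = 32890 Da

32890 Da


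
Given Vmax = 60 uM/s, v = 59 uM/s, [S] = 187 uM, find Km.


Km = [S] * (Vmax - v) / v
Km = 187 * (60 - 59) / 59
Km = 3.1695 uM

3.1695 uM


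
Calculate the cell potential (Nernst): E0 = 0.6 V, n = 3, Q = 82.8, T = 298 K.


E = E0 - (RT/nF) * ln(Q)
E = 0.6 - (8.314 * 298 / (3 * 96485)) * ln(82.8)
E = 0.5622 V

0.5622 V


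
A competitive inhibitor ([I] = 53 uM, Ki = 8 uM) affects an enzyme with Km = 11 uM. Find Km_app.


Km_app = Km * (1 + [I]/Ki)
Km_app = 11 * (1 + 53/8)
Km_app = 83.875 uM

83.875 uM


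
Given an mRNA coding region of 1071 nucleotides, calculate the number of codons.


codons = nucleotides / 3
codons = 1071 / 3 = 357

357


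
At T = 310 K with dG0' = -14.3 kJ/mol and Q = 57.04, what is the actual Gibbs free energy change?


dG = dG0' + RT * ln(Q) / 1000
dG = -14.3 + 8.314 * 310 * ln(57.04) / 1000
dG = -3.8779 kJ/mol

-3.8779 kJ/mol


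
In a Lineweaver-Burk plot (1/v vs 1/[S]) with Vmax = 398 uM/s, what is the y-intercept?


y-intercept = 1/Vmax
= 1/398
= 0.0025 s/uM

0.0025 s/uM


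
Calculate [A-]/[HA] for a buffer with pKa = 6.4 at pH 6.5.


[A-]/[HA] = 10^(pH - pKa)
= 10^(6.5 - 6.4)
= 1.2589

1.2589


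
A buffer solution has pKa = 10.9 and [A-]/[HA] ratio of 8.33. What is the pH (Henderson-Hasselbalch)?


pH = pKa + log10([A-]/[HA])
pH = 10.9 + log10(8.33)
pH = 11.8206

11.8206


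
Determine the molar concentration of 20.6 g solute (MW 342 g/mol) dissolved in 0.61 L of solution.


C = (mass / MW) / volume
C = (20.6 / 342) / 0.61
C = 0.0987 M

0.0987 M


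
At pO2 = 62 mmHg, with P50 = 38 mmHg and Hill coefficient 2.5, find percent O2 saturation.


Y = pO2^n / (P50^n + pO2^n)
Y = 62^2.5 / (38^2.5 + 62^2.5)
Y = 77.27%

77.27%


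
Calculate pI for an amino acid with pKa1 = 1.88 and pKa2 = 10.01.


pI = (pKa1 + pKa2) / 2
pI = (1.88 + 10.01) / 2
pI = 5.945

5.945


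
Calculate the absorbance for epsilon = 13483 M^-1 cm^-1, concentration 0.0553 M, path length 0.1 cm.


A = epsilon * c * l
A = 13483 * 0.0553 * 0.1
A = 74.561

74.561


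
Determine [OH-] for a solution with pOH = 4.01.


[OH-] = 10^(-pOH)
[OH-] = 10^(-4.01)
[OH-] = 9.772e-05 M

9.772e-05 M


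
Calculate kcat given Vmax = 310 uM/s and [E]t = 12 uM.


kcat = Vmax / [E]t
kcat = 310 / 12
kcat = 25.8333 s^-1

25.8333 s^-1


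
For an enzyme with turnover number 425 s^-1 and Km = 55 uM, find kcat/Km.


Catalytic efficiency = kcat / Km
= 425 / 55
= 7.7273 uM^-1*s^-1

7.7273 uM^-1*s^-1


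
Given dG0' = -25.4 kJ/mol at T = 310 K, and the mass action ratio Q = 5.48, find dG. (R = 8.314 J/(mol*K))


dG = dG0' + RT * ln(Q) / 1000
dG = -25.4 + 8.314 * 310 * ln(5.48) / 1000
dG = -21.0157 kJ/mol

-21.0157 kJ/mol


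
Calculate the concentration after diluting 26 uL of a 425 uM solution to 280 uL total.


C2 = C1 * V1 / V2
C2 = 425 * 26 / 280
C2 = 39.4643 uM

39.4643 uM


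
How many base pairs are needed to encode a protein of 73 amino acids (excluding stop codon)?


Each amino acid = 1 codon = 3 bp
bp = 73 * 3 = 219 bp

219 bp


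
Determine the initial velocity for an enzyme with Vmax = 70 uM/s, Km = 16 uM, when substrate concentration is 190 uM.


v = Vmax * [S] / (Km + [S])
v = 70 * 190 / (16 + 190)
v = 64.5631 uM/s

64.5631 uM/s


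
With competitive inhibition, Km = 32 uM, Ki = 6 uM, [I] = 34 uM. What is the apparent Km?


Km_app = Km * (1 + [I]/Ki)
Km_app = 32 * (1 + 34/6)
Km_app = 213.3333 uM

213.3333 uM


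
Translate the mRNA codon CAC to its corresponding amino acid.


Standard genetic code lookup.
Codon CAC -> His

His


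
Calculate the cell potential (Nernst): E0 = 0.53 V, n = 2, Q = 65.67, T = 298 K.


E = E0 - (RT/nF) * ln(Q)
E = 0.53 - (8.314 * 298 / (2 * 96485)) * ln(65.67)
E = 0.4763 V

0.4763 V


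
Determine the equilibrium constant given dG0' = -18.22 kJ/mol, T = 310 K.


Keq = exp(-dG0 * 1000 / (R * T))
Keq = exp(-(-18.22) * 1000 / (8.314 * 310))
Keq = 1175.3297

1175.3297


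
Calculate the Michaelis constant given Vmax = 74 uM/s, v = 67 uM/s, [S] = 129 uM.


Km = [S] * (Vmax - v) / v
Km = 129 * (74 - 67) / 67
Km = 13.4776 uM

13.4776 uM


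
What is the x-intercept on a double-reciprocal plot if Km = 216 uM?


x-intercept = -1/Km
= -1/216
= -0.0046 1/uM

-0.0046 1/uM


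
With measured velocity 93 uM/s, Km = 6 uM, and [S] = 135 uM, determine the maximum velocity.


Vmax = v * (Km + [S]) / [S]
Vmax = 93 * (6 + 135) / 135
Vmax = 97.1333 uM/s

97.1333 uM/s


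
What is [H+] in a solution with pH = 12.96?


[H+] = 10^(-pH)
[H+] = 10^(-12.96)
[H+] = 1.096e-13 M

1.096e-13 M


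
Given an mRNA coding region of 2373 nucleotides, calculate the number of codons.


codons = nucleotides / 3
codons = 2373 / 3 = 791

791


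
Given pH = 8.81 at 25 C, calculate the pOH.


pOH = 14 - pH
pOH = 14 - 8.81
pOH = 5.19

5.19


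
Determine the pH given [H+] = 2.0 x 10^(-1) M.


pH = -log10([H+])
pH = -log10(2.0 x 10^(-1))
pH = 0.699

0.699


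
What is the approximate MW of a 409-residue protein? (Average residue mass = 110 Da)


MW = n_residues * 110 Da
MW = 409 * 110
MW = 44990 Da

44990 Da


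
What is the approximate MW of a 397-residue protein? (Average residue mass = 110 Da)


MW = n_residues * 110 Da
MW = 397 * 110
MW = 43670 Da

43670 Da


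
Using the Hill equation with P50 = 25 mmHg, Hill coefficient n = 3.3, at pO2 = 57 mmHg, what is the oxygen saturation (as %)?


Y = pO2^n / (P50^n + pO2^n)
Y = 57^3.3 / (25^3.3 + 57^3.3)
Y = 93.82%

93.82%


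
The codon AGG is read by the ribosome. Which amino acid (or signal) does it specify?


Standard genetic code lookup.
Codon AGG -> Arg

Arg


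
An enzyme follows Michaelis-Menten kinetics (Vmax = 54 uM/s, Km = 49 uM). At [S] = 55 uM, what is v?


v = Vmax * [S] / (Km + [S])
v = 54 * 55 / (49 + 55)
v = 28.5577 uM/s

28.5577 uM/s


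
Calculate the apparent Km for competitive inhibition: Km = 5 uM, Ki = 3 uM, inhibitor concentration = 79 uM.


Km_app = Km * (1 + [I]/Ki)
Km_app = 5 * (1 + 79/3)
Km_app = 136.6667 uM

136.6667 uM


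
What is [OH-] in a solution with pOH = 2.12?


[OH-] = 10^(-pOH)
[OH-] = 10^(-2.12)
[OH-] = 0.0076 M

0.0076 M


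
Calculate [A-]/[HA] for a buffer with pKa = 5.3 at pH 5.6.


[A-]/[HA] = 10^(pH - pKa)
= 10^(5.6 - 5.3)
= 1.9953

1.9953


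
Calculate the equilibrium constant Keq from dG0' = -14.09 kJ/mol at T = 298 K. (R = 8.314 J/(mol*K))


Keq = exp(-dG0 * 1000 / (R * T))
Keq = exp(-(-14.09) * 1000 / (8.314 * 298))
Keq = 295.013

295.013


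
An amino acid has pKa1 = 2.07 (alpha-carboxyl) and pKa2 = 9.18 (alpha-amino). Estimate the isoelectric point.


pI = (pKa1 + pKa2) / 2
pI = (2.07 + 9.18) / 2
pI = 5.625

5.625


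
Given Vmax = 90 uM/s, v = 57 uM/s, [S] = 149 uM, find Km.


Km = [S] * (Vmax - v) / v
Km = 149 * (90 - 57) / 57
Km = 86.2632 uM

86.2632 uM


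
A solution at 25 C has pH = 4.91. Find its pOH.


pOH = 14 - pH
pOH = 14 - 4.91
pOH = 9.09

9.09


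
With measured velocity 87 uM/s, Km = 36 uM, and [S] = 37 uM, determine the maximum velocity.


Vmax = v * (Km + [S]) / [S]
Vmax = 87 * (36 + 37) / 37
Vmax = 171.6486 uM/s

171.6486 uM/s
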